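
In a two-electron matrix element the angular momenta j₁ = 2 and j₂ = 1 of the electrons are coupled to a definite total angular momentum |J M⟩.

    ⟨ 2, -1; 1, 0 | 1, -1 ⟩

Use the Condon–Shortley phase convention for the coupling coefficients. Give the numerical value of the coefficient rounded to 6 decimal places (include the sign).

-0.547723  (= −√(3/10))

√[3·2!2!0!/5! · 1!3!1!1!0!2!] = √(6/5)
  +(−1)^1/∏(1,1,2,0,0,0)! = -1/2  (running -1/2)
⟨..|..⟩ = √(6/5)·(-1/2) = -0.547723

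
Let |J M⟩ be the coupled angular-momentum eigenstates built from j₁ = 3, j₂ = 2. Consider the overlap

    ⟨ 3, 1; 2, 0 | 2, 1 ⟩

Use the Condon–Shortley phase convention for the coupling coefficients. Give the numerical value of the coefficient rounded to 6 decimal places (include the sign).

-0.377964  (= −√(1/7))

√[5·3!3!1!/8! · 4!2!2!2!3!1!] = √(36/7)
  +(−1)^1/∏(1,2,1,1,2,0)! = -1/4  (running -1/4)
  +(−1)^2/∏(2,1,0,0,3,1)! = 1/12  (running -1/6)
⟨..|..⟩ = √(36/7)·(-1/6) = -0.377964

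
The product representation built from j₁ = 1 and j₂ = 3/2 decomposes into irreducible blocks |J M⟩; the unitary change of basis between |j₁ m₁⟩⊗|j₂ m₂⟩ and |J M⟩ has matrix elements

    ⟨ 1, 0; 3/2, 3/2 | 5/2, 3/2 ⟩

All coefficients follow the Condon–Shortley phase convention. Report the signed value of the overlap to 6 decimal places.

triangle: 0!*2!*3!/6! = 12/720
(j±m)!: 1!*1!*3!*0!*4!*1! = 144
prefactor² = (2J+1)*Δ*N² = 72/5
  k=0: +1/(0!*0!*1!*3!*1!*0!) = 1/6
Σ = 1/6  ⇒  CG² = 72/5*(1/6)² = 2/5
CG = +√(2/5) = +0.632456

+√(2/5) = +0.632456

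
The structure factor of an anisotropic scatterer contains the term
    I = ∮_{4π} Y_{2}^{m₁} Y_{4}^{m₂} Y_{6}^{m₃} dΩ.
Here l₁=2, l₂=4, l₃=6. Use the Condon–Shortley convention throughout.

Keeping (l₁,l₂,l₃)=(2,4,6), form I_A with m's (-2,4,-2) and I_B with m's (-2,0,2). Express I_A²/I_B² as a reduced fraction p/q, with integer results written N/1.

1/70

l's match ⇒ only the (l;m) 3-j factors differ between A and B.
A: triangle coeff Δ(2,4,6) = 1/6435; Σ_t [0,0]: t=0:+1/967680 = 1/967680; (3j)²=1/6435 [(2 4 6; -2 4 -2)], sign=+1
B: triangle coeff Δ(2,4,6) = 1/6435; Σ_t [0,0]: t=0:+1/13824 = 1/13824; (3j)²=14/1287 [(2 4 6; -2 0 2)], sign=+1
I_A²/I_B² = (1/6435)/(14/1287) = 1/70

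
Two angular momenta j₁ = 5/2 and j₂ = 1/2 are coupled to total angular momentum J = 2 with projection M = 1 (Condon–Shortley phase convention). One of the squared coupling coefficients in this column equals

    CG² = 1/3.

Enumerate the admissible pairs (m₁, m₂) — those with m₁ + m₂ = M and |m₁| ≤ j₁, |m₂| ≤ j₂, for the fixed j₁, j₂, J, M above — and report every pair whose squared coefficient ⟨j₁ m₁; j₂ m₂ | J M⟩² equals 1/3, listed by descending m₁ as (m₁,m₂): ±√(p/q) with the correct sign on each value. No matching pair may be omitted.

(1/2,1/2): −√(1/3)

Admissible pairs with m₁+m₂ = M = 1: (1/2,1/2), (3/2,-1/2)
  (m₁,m₂)=(3/2,-1/2): CG² = 2/3, CG = +√(2/3)
  (m₁,m₂)=(1/2,1/2): CG² = 1/3, CG = −√(1/3)   ← matches the target
Pairs with CG² = 1/3: (1/2,1/2): −√(1/3)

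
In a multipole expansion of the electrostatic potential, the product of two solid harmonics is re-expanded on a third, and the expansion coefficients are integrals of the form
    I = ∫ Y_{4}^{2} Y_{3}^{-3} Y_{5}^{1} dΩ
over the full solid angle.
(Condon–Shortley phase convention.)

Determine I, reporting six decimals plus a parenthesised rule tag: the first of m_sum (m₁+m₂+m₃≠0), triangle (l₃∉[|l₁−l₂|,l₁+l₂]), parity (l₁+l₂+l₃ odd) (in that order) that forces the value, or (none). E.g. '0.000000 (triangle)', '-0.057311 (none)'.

Rules hold: Σm=0, L=12 even, 1≤5≤7.
N = 9·7·11 = 693
Δ = 2!·6!·4!/13! = 1/180180
Racah Σ t=0..2: t=0:+1/576 t=1:−1/144 t=2:+1/576 = -1/288
⇒ 3j(4 3 5; 0 0 0)² = 20/1001, sgn +1
Racah Σ t=0..0: t=0:+1/2304 = 1/2304
⇒ 3j(4 3 5; 2 -3 1)² = 75/4004, sgn +1
4πI² = N·(3j₀)²·(3jₘ)² = 3375/13013
I = +1·√(0.259356/4π) = 0.14366244
No selection rule forces the value: the integral is nonzero (none).

0.143662 (none)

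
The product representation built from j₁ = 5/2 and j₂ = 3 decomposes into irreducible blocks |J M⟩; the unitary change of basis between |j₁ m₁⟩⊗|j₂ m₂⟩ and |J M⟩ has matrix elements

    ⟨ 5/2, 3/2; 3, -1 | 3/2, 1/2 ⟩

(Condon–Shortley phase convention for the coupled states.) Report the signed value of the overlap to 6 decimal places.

-0.483046

j₁+j₂−J=4  J+j₁−j₂=1  J−j₁+j₂=2  j₁+j₂+J+1=8
(j₁±m₁, j₂±m₂, J±M) = (4,1,2,4,2,1)
P² = 384/35
sum k=0..1:
  [0] +1/48 = 1/48
  [1] −1/6 = -1/6
S = -7/48
C² = P²·S² = 7/30 ; C = -0.483046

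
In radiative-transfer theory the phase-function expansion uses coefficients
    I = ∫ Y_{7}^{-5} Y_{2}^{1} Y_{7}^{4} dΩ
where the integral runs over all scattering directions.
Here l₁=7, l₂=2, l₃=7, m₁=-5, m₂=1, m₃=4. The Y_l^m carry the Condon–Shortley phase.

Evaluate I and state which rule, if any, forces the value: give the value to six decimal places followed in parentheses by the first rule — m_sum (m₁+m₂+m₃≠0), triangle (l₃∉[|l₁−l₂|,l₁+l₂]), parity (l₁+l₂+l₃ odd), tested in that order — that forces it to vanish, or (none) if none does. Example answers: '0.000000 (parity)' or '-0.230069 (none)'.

Rules hold: Σm=0, L=16 even, 5≤7≤9.
N = 15·5·15 = 1125
Δ = 2!·12!·2!/17! = 1/185640
Racah Σ t=0..2: t=0:+1/2419200 t=1:−1/518400 t=2:+1/2419200 = -1/907200
⇒ 3j(7 2 7; 0 0 0)² = 56/3315, sgn +1
Racah Σ t=1..2: t=1:−1/79833600 t=2:+1/14515200 = 1/17740800
⇒ 3j(7 2 7; -5 1 4)² = 729/30940, sgn -1
4πI² = N·(3j₀)²·(3jₘ)² = 21870/48841
I = -1·√(0.44778/4π) = -0.18876748
No selection rule forces the value: the integral is nonzero (none).

-0.188767 (none)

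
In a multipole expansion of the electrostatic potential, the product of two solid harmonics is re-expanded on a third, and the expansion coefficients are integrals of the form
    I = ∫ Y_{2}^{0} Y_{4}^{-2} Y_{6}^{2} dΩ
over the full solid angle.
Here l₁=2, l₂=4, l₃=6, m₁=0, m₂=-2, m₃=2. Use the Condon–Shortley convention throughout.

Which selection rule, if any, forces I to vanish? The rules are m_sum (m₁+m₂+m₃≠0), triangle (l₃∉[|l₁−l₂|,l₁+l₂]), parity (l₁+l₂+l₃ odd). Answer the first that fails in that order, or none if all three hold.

none

azimuthal sum: 0 − 2 + 2 = 0  ✓
2 ≤ 6 ≤ 6 (triangle on l)  ✓
L = 2 + 4 + 6 = 12 (even)  ✓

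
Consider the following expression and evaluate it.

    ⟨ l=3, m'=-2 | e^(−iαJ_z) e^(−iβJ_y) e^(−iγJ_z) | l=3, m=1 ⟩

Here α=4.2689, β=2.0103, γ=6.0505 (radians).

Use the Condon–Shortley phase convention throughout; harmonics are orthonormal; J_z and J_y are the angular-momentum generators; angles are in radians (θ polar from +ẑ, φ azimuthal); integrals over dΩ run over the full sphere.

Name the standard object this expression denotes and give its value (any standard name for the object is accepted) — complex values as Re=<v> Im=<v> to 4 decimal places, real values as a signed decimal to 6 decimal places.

This is a Wigner D-matrix element — the rotation-matrix element ⟨l m'| R(α,β,γ) |l m⟩ in the angular-momentum basis.
Split into d^3_{-2,1}(β=2.0103) × two z-phases.
With c≡cos(β/2)=0.535962 and s≡sin(β/2)=0.844242, N=[1·120·24·2]^{1/2}=75.894664
The bounds max(0,m−m')=3 and min(l+m,l−m')=4 give 2 terms
  k=3: (−1)^0·75.8947/(12)·0.5360^3·0.8442^3 = +0.585912
  k=4: (−1)^1·75.8947/(24)·0.5360^1·0.8442^5 = -0.726891
d^3_{-2,1}(2.0103) = +0.585912 -0.726891 = -0.140979
Attach z-rotation phases: D = e^{-i(-2)(4.2689)}·(-0.140979)·e^{-i(1)(6.0505)} = +0.111864-0.085800i

Wigner D-matrix element, Re=0.1119 Im=-0.0858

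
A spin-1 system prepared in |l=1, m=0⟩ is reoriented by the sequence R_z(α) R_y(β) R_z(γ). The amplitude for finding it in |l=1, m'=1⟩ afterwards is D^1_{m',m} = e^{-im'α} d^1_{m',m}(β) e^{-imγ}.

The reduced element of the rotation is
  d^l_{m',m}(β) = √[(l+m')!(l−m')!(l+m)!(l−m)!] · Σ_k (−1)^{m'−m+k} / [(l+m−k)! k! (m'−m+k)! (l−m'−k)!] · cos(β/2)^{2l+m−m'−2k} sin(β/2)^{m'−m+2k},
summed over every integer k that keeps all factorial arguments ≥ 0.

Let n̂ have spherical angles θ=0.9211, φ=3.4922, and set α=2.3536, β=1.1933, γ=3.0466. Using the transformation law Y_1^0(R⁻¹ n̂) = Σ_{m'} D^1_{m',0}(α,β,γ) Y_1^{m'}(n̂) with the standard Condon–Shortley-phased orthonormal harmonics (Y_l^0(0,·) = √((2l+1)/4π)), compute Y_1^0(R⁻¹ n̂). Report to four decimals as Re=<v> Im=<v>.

Re=0.2604 Im=0.0000

Need the full column D^1_{m',0} for m'=−1..1 at α=2.3536, β=1.1933, γ=3.0466.
cos(β/2)=0.827223, sin(β/2)=0.561874
d^1_{-1,0}: single k=1 term ⇒ +0.657320;  D = -0.463588+0.466000i
d^1_{0,0}: k∈[0..1] ⇒ +0.684297 -0.315703 = +0.368594;  D = +0.368594+0.000000i
d^1_{1,0}: single k=0 term ⇒ -0.657320;  D = +0.463588+0.466000i
Y_1^{m'}(θ=0.9211,φ=3.4922) and Σ D·Y over m':
  (-0.4636+0.4660i)·(-0.2584+0.0945i)  (+0.3686+0.0000i)·(+0.2956+0.0000i)  (+0.4636+0.4660i)·(+0.2584+0.0945i)
Y_1^0(R⁻¹ n̂) = +0.260437+0.000000i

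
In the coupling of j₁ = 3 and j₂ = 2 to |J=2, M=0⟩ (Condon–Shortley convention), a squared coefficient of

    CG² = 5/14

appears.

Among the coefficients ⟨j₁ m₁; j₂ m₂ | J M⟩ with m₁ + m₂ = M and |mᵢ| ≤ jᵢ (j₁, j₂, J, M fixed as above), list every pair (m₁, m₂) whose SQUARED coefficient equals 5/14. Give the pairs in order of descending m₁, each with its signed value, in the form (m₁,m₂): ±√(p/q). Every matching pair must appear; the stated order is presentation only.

Admissible pairs with m₁+m₂ = M = 0: (-2,2), (-1,1), (0,0), (1,-1), (2,-2)
  (m₁,m₂)=(2,-2): CG² = 5/14, CG = +√(5/14)   ← matches the target
  (m₁,m₂)=(1,-1): CG² = 1/7, CG = −√(1/7)
  (m₁,m₂)=(0,0): CG² = 0/1, CG = 0
  (m₁,m₂)=(-1,1): CG² = 1/7, CG = +√(1/7)
  (m₁,m₂)=(-2,2): CG² = 5/14, CG = −√(5/14)   ← matches the target
Pairs with CG² = 5/14: (2,-2): +√(5/14); (-2,2): −√(5/14)

(2,-2): +√(5/14); (-2,2): −√(5/14)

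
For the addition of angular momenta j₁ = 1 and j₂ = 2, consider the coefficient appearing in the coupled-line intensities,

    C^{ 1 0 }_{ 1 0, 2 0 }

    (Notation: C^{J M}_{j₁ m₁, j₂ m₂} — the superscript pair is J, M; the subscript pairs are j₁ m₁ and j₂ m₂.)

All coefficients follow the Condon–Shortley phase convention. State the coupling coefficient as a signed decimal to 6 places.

√[3·2!0!2!/5! · 1!1!2!2!1!1!] = √(2/5)
  +(−1)^1/∏(1,1,0,1,0,1)! = -1  (running -1)
⟨..|..⟩ = √(2/5)·(-1) = -0.632456

−√(2/5) ≈ -0.632456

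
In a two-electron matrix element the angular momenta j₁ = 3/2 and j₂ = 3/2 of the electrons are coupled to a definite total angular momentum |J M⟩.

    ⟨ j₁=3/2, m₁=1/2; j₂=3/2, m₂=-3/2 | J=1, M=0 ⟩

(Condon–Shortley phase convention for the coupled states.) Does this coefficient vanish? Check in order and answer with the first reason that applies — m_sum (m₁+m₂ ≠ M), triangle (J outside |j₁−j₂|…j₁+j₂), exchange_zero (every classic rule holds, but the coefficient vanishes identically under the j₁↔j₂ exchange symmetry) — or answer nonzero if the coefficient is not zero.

m_sum

m-sum: m₁+m₂ = 1/2+(-3/2) = -1, M = 0  ✗ ⇒ coefficient is 0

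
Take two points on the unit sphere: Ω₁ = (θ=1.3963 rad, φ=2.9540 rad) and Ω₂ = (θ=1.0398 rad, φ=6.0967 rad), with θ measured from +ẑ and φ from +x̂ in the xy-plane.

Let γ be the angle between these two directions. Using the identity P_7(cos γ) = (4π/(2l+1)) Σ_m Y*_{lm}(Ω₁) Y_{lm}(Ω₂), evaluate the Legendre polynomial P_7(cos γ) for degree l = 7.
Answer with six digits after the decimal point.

Addition theorem: P_7(cos γ) = (4π/15) Σ_m Y*_{lm}(Ω₁) Y_{lm}(Ω₂), m = −7…7:
  m=-7: (-0.11447 + 0.43442j) × (0.04650 + 0.17106j) = -0.07963 + 0.00062j  (running Σ = -0.07963 + 0.00062j)
  m=-6: (0.12762 - 0.26744j) × (0.17008 + 0.35041j) = 0.11542 - 0.00077j  (running Σ = 0.03579 - 0.00015j)
  m=-5: (0.12226 - 0.16669j) × (0.24326 + 0.32784j) = 0.08439 - 0.00047j  (running Σ = 0.12017 - 0.00062j)
  m=-4: (-0.22862 + 0.21314j) × (0.05035 + 0.04652j) = -0.02143 + 0.00009j  (running Σ = 0.09875 - 0.00052j)
  m=-3: (-0.10194 + 0.06431j) × (-0.27182 - 0.17021j) = 0.03865 - 0.00013j  (running Σ = 0.13740 - 0.00065j)
  m=-2: (0.28959 - 0.11405j) × (-0.20871 - 0.08167j) = -0.06976 + 0.00015j  (running Σ = 0.06765 - 0.00050j)
  m=-1: (0.08460 - 0.01606j) × (0.23286 + 0.04393j) = 0.02040 - 0.00002j  (running Σ = 0.08805 - 0.00052j)
  m=0: (-0.30969 + 0.00000j) × (0.25727 + 0.00000j) = -0.07968 + 0.00000j  (running Σ = 0.00838 - 0.00052j)
  m=1: (-0.08460 - 0.01606j) × (-0.23286 + 0.04393j) = 0.02040 + 0.00002j  (running Σ = 0.02878 - 0.00050j)
  m=2: (0.28959 + 0.11405j) × (-0.20871 + 0.08167j) = -0.06976 - 0.00015j  (running Σ = -0.04097 - 0.00065j)
  m=3: (0.10194 + 0.06431j) × (0.27182 - 0.17021j) = 0.03865 + 0.00013j  (running Σ = -0.00232 - 0.00052j)
  m=4: (-0.22862 - 0.21314j) × (0.05035 - 0.04652j) = -0.02143 - 0.00009j  (running Σ = -0.02375 - 0.00062j)
  m=5: (-0.12226 - 0.16669j) × (-0.24326 + 0.32784j) = 0.08439 + 0.00047j  (running Σ = 0.06064 - 0.00015j)
  m=6: (0.12762 + 0.26744j) × (0.17008 - 0.35041j) = 0.11542 + 0.00077j  (running Σ = 0.17606 + 0.00062j)
  m=7: (0.11447 + 0.43442j) × (-0.04650 + 0.17106j) = -0.07963 - 0.00062j  (running Σ = 0.09643 + 0.00000j)
Σ over m = 0.09643 + 0.00000j; ×(4π/15) → 0.08078 + 0.00000j. Real part: 0.080783

0.080783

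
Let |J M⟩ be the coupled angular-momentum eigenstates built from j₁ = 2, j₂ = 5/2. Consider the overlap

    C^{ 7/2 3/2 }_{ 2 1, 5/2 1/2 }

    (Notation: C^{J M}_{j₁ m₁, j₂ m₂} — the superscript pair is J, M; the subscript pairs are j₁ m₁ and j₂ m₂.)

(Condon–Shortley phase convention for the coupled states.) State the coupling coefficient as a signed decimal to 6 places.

+0.308607

√[8·1!3!4!/9! · 3!1!3!2!5!2!] = √(384/7)
  +(−1)^0/∏(0,1,1,3,2,1)! = 1/12  (running 1/12)
  +(−1)^1/∏(1,0,0,2,3,2)! = -1/24  (running 1/24)
⟨..|..⟩ = √(384/7)·(1/24) = +0.308607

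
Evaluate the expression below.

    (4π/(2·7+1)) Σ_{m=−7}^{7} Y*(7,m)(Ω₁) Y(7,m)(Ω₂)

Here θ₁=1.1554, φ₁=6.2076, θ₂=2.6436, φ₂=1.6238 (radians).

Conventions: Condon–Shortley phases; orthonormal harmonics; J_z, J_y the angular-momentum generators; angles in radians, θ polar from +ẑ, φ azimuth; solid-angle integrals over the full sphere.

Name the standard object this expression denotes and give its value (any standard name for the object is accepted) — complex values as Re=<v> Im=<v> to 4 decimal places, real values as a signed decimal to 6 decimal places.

Legendre polynomial (addition theorem), -0.011887

This sum is the spherical-harmonic addition theorem: it equals the Legendre polynomial P_l(cos γ) of the angle γ between the two directions.
Expand P_7 via completeness: Σ_{m} conj(Y_{7,m}) at Ω₁ times Y_{7,m} at Ω₂ —
  [-7]  conj(Y_{7,-7})(Ω₁) = +0.231713-0.135484i ; Y_{7,-7}(Ω₂) = +0.001029+0.002644i ; Δ = +0.000597+0.000473i
  [-6]  conj(Y_{7,-6})(Ω₁) = +0.398189-0.194075i ; Y_{7,-6}(Ω₂) = +0.018545-0.006105i ; Δ = +0.006199-0.006030i
  [-5]  conj(Y_{7,-5})(Ω₁) = +0.244285-0.096984i ; Y_{7,-5}(Ω₂) = -0.021590-0.079548i ; Δ = -0.012989-0.017339i
  [-4]  conj(Y_{7,-4})(Ω₁) = -0.174928+0.054561i ; Y_{7,-4}(Ω₂) = -0.230793+0.049678i ; Δ = +0.037662-0.021282i
  [-3]  conj(Y_{7,-3})(Ω₁) = -0.326633+0.075362i ; Y_{7,-3}(Ω₂) = +0.071114+0.443452i ; Δ = -0.056648-0.139487i
  [-2]  conj(Y_{7,-2})(Ω₁) = +0.045909-0.006994i ; Y_{7,-2}(Ω₂) = +0.476767-0.050731i ; Δ = +0.021533-0.005663i
  [-1]  conj(Y_{7,-1})(Ω₁) = +0.332756-0.025200i ; Y_{7,-1}(Ω₂) = -0.002535-0.047785i ; Δ = -0.002048-0.015837i
  [+0]  conj(Y_{7,0})(Ω₁) = -0.006265-0.000000i ; Y_{7,0}(Ω₂) = +0.447297+0.000000i ; Δ = -0.002802-0.000000i
  [+1]  conj(Y_{7,1})(Ω₁) = -0.332756-0.025200i ; Y_{7,1}(Ω₂) = +0.002535-0.047785i ; Δ = -0.002048+0.015837i
  [+2]  conj(Y_{7,2})(Ω₁) = +0.045909+0.006994i ; Y_{7,2}(Ω₂) = +0.476767+0.050731i ; Δ = +0.021533+0.005663i
  [+3]  conj(Y_{7,3})(Ω₁) = +0.326633+0.075362i ; Y_{7,3}(Ω₂) = -0.071114+0.443452i ; Δ = -0.056648+0.139487i
  [+4]  conj(Y_{7,4})(Ω₁) = -0.174928-0.054561i ; Y_{7,4}(Ω₂) = -0.230793-0.049678i ; Δ = +0.037662+0.021282i
  [+5]  conj(Y_{7,5})(Ω₁) = -0.244285-0.096984i ; Y_{7,5}(Ω₂) = +0.021590-0.079548i ; Δ = -0.012989+0.017339i
  [+6]  conj(Y_{7,6})(Ω₁) = +0.398189+0.194075i ; Y_{7,6}(Ω₂) = +0.018545+0.006105i ; Δ = +0.006199+0.006030i
  [+7]  conj(Y_{7,7})(Ω₁) = -0.231713-0.135484i ; Y_{7,7}(Ω₂) = -0.001029+0.002644i ; Δ = +0.000597-0.000473i
Total Σ_m = -0.014189+0.000000i. Multiply by 0.837758: -0.011887+0.000000i. P_7(cos γ) = -0.011887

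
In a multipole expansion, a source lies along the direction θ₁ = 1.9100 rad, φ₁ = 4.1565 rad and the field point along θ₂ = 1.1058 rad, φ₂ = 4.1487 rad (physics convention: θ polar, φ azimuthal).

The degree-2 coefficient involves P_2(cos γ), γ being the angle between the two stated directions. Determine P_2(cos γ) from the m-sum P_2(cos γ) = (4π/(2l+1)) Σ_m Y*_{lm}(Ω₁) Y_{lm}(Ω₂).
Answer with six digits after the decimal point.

Term-by-term m-sum for l=2 (normalisation 4π/5 = 2.513274):
  m=-2: Y*=-0.15220 + 0.30795j  Y=-0.13240 - 0.27876j  product 0.10599 + 0.00165j
  m=-1: Y*=0.12792 + 0.20591j  Y=-0.16544 + 0.26174j  product -0.07506 - 0.00059j
  m=+0: Y*=-0.21064 + 0.00000j  Y=-0.12513 + 0.00000j  product 0.02636 + 0.00000j
  m=+1: Y*=-0.12792 + 0.20591j  Y=0.16544 + 0.26174j  product -0.07506 + 0.00059j
  m=+2: Y*=-0.15220 - 0.30795j  Y=-0.13240 + 0.27876j  product 0.10599 - 0.00165j
Accumulated sum 0.08823 + 0.00000j; after 4π/(2l+1) scaling, 0.22175 + 0.00000j ⇒ P_2 = 0.221751

0.221751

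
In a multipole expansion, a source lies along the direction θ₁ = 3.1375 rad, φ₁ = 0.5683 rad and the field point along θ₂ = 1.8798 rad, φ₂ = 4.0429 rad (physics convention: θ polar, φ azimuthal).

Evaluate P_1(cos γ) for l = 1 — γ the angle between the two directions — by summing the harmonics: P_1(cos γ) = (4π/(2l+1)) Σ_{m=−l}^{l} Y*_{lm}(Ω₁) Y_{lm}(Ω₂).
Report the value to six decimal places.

Summing Y*_{l m}(θ₁,φ₁)·Y_{l m}(θ₂,φ₂) over m ∈ [−1, 1]; prefactor 4π/(2·1+1) = 4.188790:
  m=-1: Y*=(0.001192, 0.000761)  Y=(-0.204254, 0.258084)  product (-0.000440, 0.000152)
  m=+0: Y*=(-0.488598, -0.000000)  Y=(-0.148589, 0.000000)  product (0.072600, 0.000000)
  m=+1: Y*=(-0.001192, 0.000761)  Y=(0.204254, 0.258084)  product (-0.000440, -0.000152)
Total Σ_m = (0.071721, 0.000000). Multiply by 4.188790: (0.300422, 0.000000). P_1(cos γ) = 0.300422

0.300422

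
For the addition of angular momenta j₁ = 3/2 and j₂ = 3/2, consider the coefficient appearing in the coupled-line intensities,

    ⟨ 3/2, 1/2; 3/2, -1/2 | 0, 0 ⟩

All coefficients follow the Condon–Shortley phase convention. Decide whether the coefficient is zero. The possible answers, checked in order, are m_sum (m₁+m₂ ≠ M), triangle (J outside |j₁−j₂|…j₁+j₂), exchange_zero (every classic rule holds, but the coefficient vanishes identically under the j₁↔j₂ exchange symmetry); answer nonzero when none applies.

m-sum: m₁+m₂ = 1/2+(-1/2) = 0, M = 0  ✓
triangle: |j₁−j₂| = 0 ≤ J = 0 ≤ j₁+j₂ = 3  ✓
exchange: j₁≠j₂ or m₁≠m₂ — the exchange symmetry imposes no constraint here
value check: CG = −√(1/4) = -0.500000 ≠ 0

nonzero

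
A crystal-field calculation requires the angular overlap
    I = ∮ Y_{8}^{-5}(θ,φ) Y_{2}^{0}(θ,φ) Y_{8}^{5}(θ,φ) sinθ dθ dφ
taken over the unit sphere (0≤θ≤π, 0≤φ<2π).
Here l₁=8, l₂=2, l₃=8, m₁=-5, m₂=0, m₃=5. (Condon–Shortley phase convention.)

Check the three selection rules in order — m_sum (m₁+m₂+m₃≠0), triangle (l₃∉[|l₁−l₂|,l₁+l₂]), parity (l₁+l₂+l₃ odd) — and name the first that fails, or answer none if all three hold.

azimuthal sum: -5 + 0 + 5 = 0  ✓
6 ≤ 8 ≤ 10 (triangle on l)  ✓
L = 8 + 2 + 8 = 18 (even)  ✓

none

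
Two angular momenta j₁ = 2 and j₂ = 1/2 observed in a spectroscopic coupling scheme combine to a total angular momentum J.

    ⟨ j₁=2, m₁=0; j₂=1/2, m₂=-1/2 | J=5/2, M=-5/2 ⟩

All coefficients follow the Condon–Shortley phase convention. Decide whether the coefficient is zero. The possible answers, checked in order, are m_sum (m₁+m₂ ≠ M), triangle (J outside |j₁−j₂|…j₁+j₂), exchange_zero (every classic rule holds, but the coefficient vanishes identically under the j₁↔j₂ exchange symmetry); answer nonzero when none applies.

m-sum: m₁+m₂ = 0+(-1/2) = -1/2, M = -5/2  ✗ ⇒ coefficient is 0

m_sum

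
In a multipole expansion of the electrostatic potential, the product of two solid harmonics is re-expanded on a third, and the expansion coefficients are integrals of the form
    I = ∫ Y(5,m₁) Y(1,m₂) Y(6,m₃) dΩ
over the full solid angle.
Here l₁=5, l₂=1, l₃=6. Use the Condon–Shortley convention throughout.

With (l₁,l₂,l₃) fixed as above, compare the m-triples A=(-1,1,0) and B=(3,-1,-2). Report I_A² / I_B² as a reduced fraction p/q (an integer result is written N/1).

5/2

Shared (l₁,l₂,l₃)=(5,1,6): N and (l;000)² cancel in I_A²/I_B².
A: Δ = 0!·10!·2!/13! = 1/858; Racah Σ t=0..0: t=0:+1/34560 = 1/34560; ⇒ 3j(5 1 6; -1 1 0)² = 5/286, sgn +1
B: Δ = 0!·10!·2!/13! = 1/858; Racah Σ t=0..0: t=0:+1/161280 = 1/161280; ⇒ 3j(5 1 6; 3 -1 -2)² = 1/143, sgn +1
I_A²/I_B² = (5/286)/(1/143) = 5/2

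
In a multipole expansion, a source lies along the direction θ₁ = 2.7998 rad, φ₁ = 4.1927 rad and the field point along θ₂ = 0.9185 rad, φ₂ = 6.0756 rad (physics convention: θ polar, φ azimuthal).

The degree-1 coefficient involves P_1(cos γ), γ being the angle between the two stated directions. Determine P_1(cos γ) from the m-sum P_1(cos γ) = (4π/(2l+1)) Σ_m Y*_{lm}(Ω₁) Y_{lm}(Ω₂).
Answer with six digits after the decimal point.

Addition theorem: P_1(cos γ) = (4π/3) Σ_m Y*_{lm}(Ω₁) Y_{lm}(Ω₂), m = −1…1:
  m=-1: Y*=-0.057508-0.100513i  Y=+0.268667+0.056586i  product -0.009763-0.030259i
  m=+0: Y*=-0.460339-0.000000i  Y=+0.296588+0.000000i  product -0.136531-0.000000i
  m=+1: Y*=+0.057508-0.100513i  Y=-0.268667+0.056586i  product -0.009763+0.030259i
Total Σ_m = -0.156057+0.000000i. Multiply by 4.188790: -0.653690+0.000000i. P_1(cos γ) = -0.653690

-0.653690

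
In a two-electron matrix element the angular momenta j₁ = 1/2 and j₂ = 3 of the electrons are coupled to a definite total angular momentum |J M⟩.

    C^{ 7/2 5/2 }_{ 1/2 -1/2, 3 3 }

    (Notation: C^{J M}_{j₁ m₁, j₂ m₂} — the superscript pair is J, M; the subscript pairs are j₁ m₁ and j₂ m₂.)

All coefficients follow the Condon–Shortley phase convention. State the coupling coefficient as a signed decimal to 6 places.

triangle: 0!·1!·6!/8! = 720/40320
(j±m)!: 0!·1!·6!·0!·6!·1! = 518400
prefactor² = (2J+1)·Δ·N² = 518400/7
  k=0: +1/(0!·0!·1!·6!·0!·0!) = 1/720
Σ = 1/720  ⇒  CG² = 518400/7·(1/720)² = 1/7
CG = +√(1/7) = +0.377964

+0.377964  (= +√(1/7))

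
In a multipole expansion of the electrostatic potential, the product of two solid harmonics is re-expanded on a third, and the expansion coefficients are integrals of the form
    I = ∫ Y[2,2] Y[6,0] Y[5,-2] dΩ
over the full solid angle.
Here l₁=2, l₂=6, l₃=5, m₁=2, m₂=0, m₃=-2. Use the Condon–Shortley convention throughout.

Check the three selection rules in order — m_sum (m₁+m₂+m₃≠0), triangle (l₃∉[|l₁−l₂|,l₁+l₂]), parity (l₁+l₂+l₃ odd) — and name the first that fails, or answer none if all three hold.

azimuthal sum: 2 + 0 − 2 = 0  ✓
4 ≤ 5 ≤ 8 (triangle on l)  ✓
L = 2 + 6 + 5 = 13 (odd)  ✗

parity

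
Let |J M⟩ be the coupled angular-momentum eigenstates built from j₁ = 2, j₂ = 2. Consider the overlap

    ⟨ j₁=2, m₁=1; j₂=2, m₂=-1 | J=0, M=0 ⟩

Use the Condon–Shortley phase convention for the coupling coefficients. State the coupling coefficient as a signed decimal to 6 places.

−√(1/5) = -0.447214

triangle: 4!*0!*0!/5! = 24/120
(j±m)!: 3!*1!*1!*3!*0!*0! = 36
prefactor² = (2J+1)*Δ*N² = 36/5
  k=1: −1/(1!*3!*0!*0!*0!*0!) = -1/6
Σ = -1/6  ⇒  CG² = 36/5*(-1/6)² = 1/5
CG = −√(1/5) = -0.447214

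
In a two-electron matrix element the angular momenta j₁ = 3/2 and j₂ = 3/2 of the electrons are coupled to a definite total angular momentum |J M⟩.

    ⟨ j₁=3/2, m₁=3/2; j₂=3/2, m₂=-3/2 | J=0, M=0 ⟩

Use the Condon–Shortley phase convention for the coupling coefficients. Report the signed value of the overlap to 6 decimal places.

+√(1/4) = +0.500000

j₁+j₂−J=3  J+j₁−j₂=0  J−j₁+j₂=0  j₁+j₂+J+1=4
(j₁±m₁, j₂±m₂, J±M) = (3,0,0,3,0,0)
P² = 9
sum k=0..0:
  [0] +1/6 = 1/6
S = 1/6
C² = P²·S² = 1/4 ; C = +0.500000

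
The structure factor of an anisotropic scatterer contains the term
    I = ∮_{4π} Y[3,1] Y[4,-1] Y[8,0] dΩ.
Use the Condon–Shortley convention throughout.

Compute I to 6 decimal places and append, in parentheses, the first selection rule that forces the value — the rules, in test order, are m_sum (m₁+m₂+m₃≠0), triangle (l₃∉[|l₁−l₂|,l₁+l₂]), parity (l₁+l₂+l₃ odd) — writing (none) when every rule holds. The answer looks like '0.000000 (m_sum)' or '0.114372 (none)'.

0.000000 (triangle)

triangle: need 1≤l₃≤7, have 8; I=0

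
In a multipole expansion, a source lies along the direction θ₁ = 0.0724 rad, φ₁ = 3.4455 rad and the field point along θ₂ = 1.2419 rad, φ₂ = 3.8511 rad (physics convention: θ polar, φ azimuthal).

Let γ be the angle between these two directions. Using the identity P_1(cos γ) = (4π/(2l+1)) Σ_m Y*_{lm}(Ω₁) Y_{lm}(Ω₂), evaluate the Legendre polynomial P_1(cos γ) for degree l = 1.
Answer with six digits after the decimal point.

Expand P_1 via completeness: Σ_{m} conj(Y_{1,m}) at Ω₁ times Y_{1,m} at Ω₂ —
  [-1]  conj(Y_{1,-1})(Ω₁) = -0.023847-0.007479i ; Y_{1,-1}(Ω₂) = -0.248071+0.213011i ; Δ = +0.007509-0.003224i
  [+0]  conj(Y_{1,0})(Ω₁) = +0.487323-0.000000i ; Y_{1,0}(Ω₂) = +0.157818+0.000000i ; Δ = +0.076908+0.000000i
  [+1]  conj(Y_{1,1})(Ω₁) = +0.023847-0.007479i ; Y_{1,1}(Ω₂) = +0.248071+0.213011i ; Δ = +0.007509+0.003224i
Accumulated sum +0.091926+0.000000i; after 4π/(2l+1) scaling, +0.385058+0.000000i ⇒ P_1 = 0.385058

0.385058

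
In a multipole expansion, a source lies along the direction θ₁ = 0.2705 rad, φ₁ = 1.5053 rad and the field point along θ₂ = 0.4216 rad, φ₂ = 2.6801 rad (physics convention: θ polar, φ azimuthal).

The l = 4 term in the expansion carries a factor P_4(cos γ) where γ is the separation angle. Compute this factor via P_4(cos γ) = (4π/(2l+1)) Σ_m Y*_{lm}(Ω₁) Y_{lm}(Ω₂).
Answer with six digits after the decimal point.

0.344916

Summing Y*_{l m}(θ₁,φ₁)·Y_{l m}(θ₂,φ₂) over m ∈ [−4, 4]; prefactor 4π/(2·4+1) = 1.396263:
  term(m=-4) = -0.00000 + 0.00003j   from Y*(Ω₁)=0.00218 - 0.00058j, Y(Ω₂)=-0.00337 + 0.01194j
  term(m=-3) = -0.00167 + 0.00067j   from Y*(Ω₁)=-0.00449 - 0.02257j, Y(Ω₂)=-0.01450 - 0.07691j
  term(m=-2) = -0.02496 - 0.02529j   from Y*(Ω₁)=-0.13025 + 0.01716j, Y(Ω₂)=0.16320 + 0.21566j
  term(m=-1) = 0.08215 - 0.19650j   from Y*(Ω₁)=0.02791 + 0.42547j, Y(Ω₂)=-0.44726 - 0.22242j
  term(m=+0) = 0.13598 + 0.00000j   from Y*(Ω₁)=0.56303 + 0.00000j, Y(Ω₂)=0.24151 + 0.00000j
  term(m=+1) = 0.08215 + 0.19650j   from Y*(Ω₁)=-0.02791 + 0.42547j, Y(Ω₂)=0.44726 - 0.22242j
  term(m=+2) = -0.02496 + 0.02529j   from Y*(Ω₁)=-0.13025 - 0.01716j, Y(Ω₂)=0.16320 - 0.21566j
  term(m=+3) = -0.00167 - 0.00067j   from Y*(Ω₁)=0.00449 - 0.02257j, Y(Ω₂)=0.01450 - 0.07691j
  term(m=+4) = -0.00000 - 0.00003j   from Y*(Ω₁)=0.00218 + 0.00058j, Y(Ω₂)=-0.00337 - 0.01194j
Total Σ_m = 0.24703 - 0.00000j. Multiply by 1.396263: 0.34492 - 0.00000j. P_4(cos γ) = 0.344916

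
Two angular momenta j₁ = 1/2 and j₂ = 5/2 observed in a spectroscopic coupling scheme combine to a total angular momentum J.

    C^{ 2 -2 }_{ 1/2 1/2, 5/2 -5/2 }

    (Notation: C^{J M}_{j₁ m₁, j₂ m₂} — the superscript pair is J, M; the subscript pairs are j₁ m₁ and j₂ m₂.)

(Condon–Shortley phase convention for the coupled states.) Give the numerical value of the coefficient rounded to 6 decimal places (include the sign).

triangle: 1!×0!×4!/6! = 24/720
(j±m)!: 1!×0!×0!×5!×0!×4! = 2880
prefactor² = (2J+1)×Δ×N² = 480
  k=0: +1/(0!×1!×0!×0!×0!×4!) = 1/24
Σ = 1/24  ⇒  CG² = 480×(1/24)² = 5/6
CG = +√(5/6) = +0.912871

+√(5/6) ≈ +0.912871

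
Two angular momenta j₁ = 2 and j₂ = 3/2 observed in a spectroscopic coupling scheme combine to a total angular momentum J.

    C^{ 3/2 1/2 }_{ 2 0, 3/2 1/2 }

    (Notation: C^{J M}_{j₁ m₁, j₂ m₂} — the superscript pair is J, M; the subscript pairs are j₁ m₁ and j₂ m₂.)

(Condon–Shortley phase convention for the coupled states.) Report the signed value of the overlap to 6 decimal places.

triangle: 2!·2!·1!/6! = 4/720
(j±m)!: 2!·2!·2!·1!·2!·1! = 16
prefactor² = (2J+1)·Δ·N² = 16/45
  k=1: −1/(1!·1!·1!·1!·1!·0!) = -1
  k=2: +1/(2!·0!·0!·0!·2!·1!) = 1/4
Σ = -3/4  ⇒  CG² = 16/45·(-3/4)² = 1/5
CG = −√(1/5) = -0.447214

−√(1/5) ≈ -0.447214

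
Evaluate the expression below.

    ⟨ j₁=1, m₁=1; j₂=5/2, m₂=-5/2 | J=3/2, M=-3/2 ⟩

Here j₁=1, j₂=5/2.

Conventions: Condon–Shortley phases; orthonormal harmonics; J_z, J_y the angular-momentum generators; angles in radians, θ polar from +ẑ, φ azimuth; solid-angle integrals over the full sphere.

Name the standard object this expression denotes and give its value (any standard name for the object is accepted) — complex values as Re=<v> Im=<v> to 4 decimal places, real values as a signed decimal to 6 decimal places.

This is a Clebsch–Gordan (vector-coupling) coefficient.
triangle: 2!·0!·3!/6! = 12/720
(j±m)!: 2!·0!·0!·5!·0!·3! = 1440
prefactor² = (2J+1)·Δ·N² = 96
  k=0: +1/(0!·2!·0!·0!·0!·3!) = 1/12
Σ = 1/12  ⇒  CG² = 96·(1/12)² = 2/3
CG = +√(2/3) = +0.816497

Clebsch–Gordan coefficient, +√(2/3) ≈ +0.816497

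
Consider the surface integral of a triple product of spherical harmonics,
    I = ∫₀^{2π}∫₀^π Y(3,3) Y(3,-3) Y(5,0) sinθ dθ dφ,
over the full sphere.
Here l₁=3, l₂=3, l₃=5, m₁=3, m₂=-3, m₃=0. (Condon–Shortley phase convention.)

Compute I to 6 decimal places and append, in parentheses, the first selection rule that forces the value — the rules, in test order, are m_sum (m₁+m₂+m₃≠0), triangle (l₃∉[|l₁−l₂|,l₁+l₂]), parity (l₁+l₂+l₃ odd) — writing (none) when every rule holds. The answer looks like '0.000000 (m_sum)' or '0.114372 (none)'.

0.000000 (parity)

L=11 odd ⇒ parity kills the (l;000) factor ⇒ I = 0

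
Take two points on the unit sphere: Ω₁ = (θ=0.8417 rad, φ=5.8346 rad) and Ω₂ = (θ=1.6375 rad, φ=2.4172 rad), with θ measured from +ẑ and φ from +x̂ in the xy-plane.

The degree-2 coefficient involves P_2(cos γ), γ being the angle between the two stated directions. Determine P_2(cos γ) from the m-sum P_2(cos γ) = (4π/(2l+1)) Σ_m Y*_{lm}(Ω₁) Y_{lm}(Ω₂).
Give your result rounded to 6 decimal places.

Expand P_2 via completeness: Σ_{m} conj(Y_{2,m}) at Ω₁ times Y_{2,m} at Ω₂ —
  [-2]  conj(Y_{2,-2})(Ω₁) = +0.134022-0.167911i ; Y_{2,-2}(Ω₂) = +0.046804+0.381699i ; Δ = +0.070364+0.043297i
  [-1]  conj(Y_{2,-1})(Ω₁) = +0.345853-0.166463i ; Y_{2,-1}(Ω₂) = +0.038478+0.034048i ; Δ = +0.018975+0.005370i
  [+0]  conj(Y_{2,0})(Ω₁) = +0.104537-0.000000i ; Y_{2,0}(Ω₂) = -0.311188+0.000000i ; Δ = -0.032531+0.000000i
  [+1]  conj(Y_{2,1})(Ω₁) = -0.345853-0.166463i ; Y_{2,1}(Ω₂) = -0.038478+0.034048i ; Δ = +0.018975-0.005370i
  [+2]  conj(Y_{2,2})(Ω₁) = +0.134022+0.167911i ; Y_{2,2}(Ω₂) = +0.046804-0.381699i ; Δ = +0.070364-0.043297i
Σ over m = +0.146148+0.000000i; ×(4π/5) → +0.367311+0.000000i. Real part: 0.367311

0.367311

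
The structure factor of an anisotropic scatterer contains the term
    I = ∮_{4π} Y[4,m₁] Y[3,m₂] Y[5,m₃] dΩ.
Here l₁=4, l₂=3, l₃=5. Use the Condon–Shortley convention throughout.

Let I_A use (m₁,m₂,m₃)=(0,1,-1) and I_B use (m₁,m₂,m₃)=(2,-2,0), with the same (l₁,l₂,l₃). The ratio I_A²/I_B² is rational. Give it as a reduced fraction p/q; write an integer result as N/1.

Same 4,3,5: normalisation and zero-m 3j drop out of the ratio.
A: Δ: 2! 6! 4! / 13! → 1/180180; sum: t=0:+1/2304 t=1:−1/216 t=2:+1/384 = -11/6912; 3j²(4 3 5; 0 1 -1) = Δ·Π!·Σ² = 11/1638  (sign -1)
B: Δ: 2! 6! 4! / 13! → 1/180180; sum: t=0:+1/576 t=1:−1/2880 = 1/720; 3j²(4 3 5; 2 -2 0) = Δ·Π!·Σ² = 80/3003  (sign -1)
I_A²/I_B² = (11/1638)/(80/3003) = 121/480

121/480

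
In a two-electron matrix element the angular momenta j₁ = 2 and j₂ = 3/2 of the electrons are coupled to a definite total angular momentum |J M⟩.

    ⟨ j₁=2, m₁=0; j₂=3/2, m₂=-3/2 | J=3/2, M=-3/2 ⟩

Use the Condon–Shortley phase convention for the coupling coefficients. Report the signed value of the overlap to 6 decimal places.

√[4·2!2!1!/6! · 2!2!0!3!0!3!] = √(16/5)
  +(−1)^0/∏(0,2,2,0,0,1)! = 1/4  (running 1/4)
⟨..|..⟩ = √(16/5)·(1/4) = +0.447214

+√(1/5) = +0.447214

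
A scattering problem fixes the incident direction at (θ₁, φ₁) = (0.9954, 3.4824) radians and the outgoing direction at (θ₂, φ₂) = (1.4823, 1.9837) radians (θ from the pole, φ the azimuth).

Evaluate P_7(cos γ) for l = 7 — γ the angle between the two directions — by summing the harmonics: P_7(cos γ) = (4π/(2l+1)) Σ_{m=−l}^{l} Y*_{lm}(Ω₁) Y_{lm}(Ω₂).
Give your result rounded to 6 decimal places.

Addition theorem: P_7(cos γ) = (4π/15) Σ_m Y*_{lm}(Ω₁) Y_{lm}(Ω₂), m = −7…7:
  m=-7: Y*=+0.106454-0.100360i  Y=+0.120960-0.471225i  product -0.034416-0.062303i
  m=-6: Y*=-0.162081+0.315906i  Y=+0.127181+0.099558i  product -0.052065+0.024041i
  m=-5: Y*=+0.057737-0.430763i  Y=+0.284662-0.153199i  product -0.049557-0.131467i
  m=-4: Y*=+0.034639+0.164476i  Y=+0.014940+0.184461i  product -0.029822+0.008847i
  m=-3: Y*=+0.136394+0.223277i  Y=+0.257710+0.088873i  product +0.015307+0.069662i
  m=-2: Y*=-0.234267-0.190069i  Y=-0.131613+0.142704i  product +0.057956-0.008415i
  m=-1: Y*=-0.136902-0.048552i  Y=+0.101496+0.231680i  product -0.002647-0.036645i
  m=+0: Y*=+0.321418-0.000000i  Y=-0.196630+0.000000i  product -0.063200+0.000000i
  m=+1: Y*=+0.136902-0.048552i  Y=-0.101496+0.231680i  product -0.002647+0.036645i
  m=+2: Y*=-0.234267+0.190069i  Y=-0.131613-0.142704i  product +0.057956+0.008415i
  m=+3: Y*=-0.136394+0.223277i  Y=-0.257710+0.088873i  product +0.015307-0.069662i
  m=+4: Y*=+0.034639-0.164476i  Y=+0.014940-0.184461i  product -0.029822-0.008847i
  m=+5: Y*=-0.057737-0.430763i  Y=-0.284662-0.153199i  product -0.049557+0.131467i
  m=+6: Y*=-0.162081-0.315906i  Y=+0.127181-0.099558i  product -0.052065-0.024041i
  m=+7: Y*=-0.106454-0.100360i  Y=-0.120960-0.471225i  product -0.034416+0.062303i
Total Σ_m = -0.253686+0.000000i. Multiply by 0.837758: -0.212527+0.000000i. P_7(cos γ) = -0.212527

-0.212527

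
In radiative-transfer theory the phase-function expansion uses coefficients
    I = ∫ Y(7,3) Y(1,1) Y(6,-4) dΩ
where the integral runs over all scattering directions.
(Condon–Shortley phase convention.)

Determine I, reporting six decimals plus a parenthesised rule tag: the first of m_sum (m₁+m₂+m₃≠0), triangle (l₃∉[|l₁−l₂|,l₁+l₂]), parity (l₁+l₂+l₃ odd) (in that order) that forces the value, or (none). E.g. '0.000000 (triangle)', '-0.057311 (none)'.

-0.085707 (none)

Rules hold: Σm=0, L=14 even, 6≤6≤8.
N = 15·3·13 = 585
Δ = 2!·12!·0!/15! = 1/1365
Racah Σ t=1..1: t=1:−1/518400 = -1/518400
⇒ 3j(7 1 6; 0 0 0)² = 7/195, sgn -1
Racah Σ t=2..2: t=2:+1/14515200 = 1/14515200
⇒ 3j(7 1 6; 3 1 -4)² = 2/455, sgn +1
4πI² = N·(3j₀)²·(3jₘ)² = 6/65
I = -1·√(0.0923077/4π) = -0.08570655
No selection rule forces the value: the integral is nonzero (none).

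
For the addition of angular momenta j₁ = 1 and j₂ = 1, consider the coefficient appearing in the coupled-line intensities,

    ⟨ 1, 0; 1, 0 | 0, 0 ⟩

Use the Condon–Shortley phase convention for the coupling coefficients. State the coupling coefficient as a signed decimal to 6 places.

−√(1/3) = -0.577350

√[1·2!0!0!/3! · 1!1!1!1!0!0!] = √(1/3)
  +(−1)^1/∏(1,1,0,0,0,0)! = -1  (running -1)
⟨..|..⟩ = √(1/3)·(-1) = -0.577350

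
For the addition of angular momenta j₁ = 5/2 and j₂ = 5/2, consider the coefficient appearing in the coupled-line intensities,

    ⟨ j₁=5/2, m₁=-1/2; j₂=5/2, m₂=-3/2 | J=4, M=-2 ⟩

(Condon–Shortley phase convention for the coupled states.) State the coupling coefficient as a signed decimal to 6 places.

+√(5/28) = +0.422577

j₁+j₂−J=1  J+j₁−j₂=4  J−j₁+j₂=4  j₁+j₂+J+1=10
(j₁±m₁, j₂±m₂, J±M) = (2,3,1,4,2,6)
P² = 20736/35
sum k=0..1:
  [0] +1/36 = 1/36
  [1] −1/96 = -1/96
S = 5/288
C² = P²·S² = 5/28 ; C = +0.422577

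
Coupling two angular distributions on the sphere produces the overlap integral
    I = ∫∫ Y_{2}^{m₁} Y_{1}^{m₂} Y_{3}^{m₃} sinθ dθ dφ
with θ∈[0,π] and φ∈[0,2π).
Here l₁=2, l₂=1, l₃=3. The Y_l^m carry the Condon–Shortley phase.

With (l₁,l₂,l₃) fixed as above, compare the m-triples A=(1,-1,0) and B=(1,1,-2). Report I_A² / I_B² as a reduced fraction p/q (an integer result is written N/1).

3/10

Shared (l₁,l₂,l₃)=(2,1,3): N and (l;000)² cancel in I_A²/I_B².
A: Δ = 0!·4!·2!/7! = 1/105; Racah Σ t=0..0: t=0:+1/12 = 1/12; ⇒ 3j(2 1 3; 1 -1 0)² = 1/35, sgn -1
B: Δ = 0!·4!·2!/7! = 1/105; Racah Σ t=0..0: t=0:+1/12 = 1/12; ⇒ 3j(2 1 3; 1 1 -2)² = 2/21, sgn -1
I_A²/I_B² = (1/35)/(2/21) = 3/10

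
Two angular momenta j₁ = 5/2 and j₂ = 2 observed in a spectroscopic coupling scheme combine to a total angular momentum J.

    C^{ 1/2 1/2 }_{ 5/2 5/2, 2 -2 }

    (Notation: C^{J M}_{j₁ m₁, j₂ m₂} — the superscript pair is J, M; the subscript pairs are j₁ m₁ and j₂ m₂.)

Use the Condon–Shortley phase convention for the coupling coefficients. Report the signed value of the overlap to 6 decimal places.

+√(1/3) ≈ +0.577350

triangle: 4!*1!*0!/6! = 24/720
(j±m)!: 5!*0!*0!*4!*1!*0! = 2880
prefactor² = (2J+1)*Δ*N² = 192
  k=0: +1/(0!*4!*0!*0!*1!*0!) = 1/24
Σ = 1/24  ⇒  CG² = 192*(1/24)² = 1/3
CG = +√(1/3) = +0.577350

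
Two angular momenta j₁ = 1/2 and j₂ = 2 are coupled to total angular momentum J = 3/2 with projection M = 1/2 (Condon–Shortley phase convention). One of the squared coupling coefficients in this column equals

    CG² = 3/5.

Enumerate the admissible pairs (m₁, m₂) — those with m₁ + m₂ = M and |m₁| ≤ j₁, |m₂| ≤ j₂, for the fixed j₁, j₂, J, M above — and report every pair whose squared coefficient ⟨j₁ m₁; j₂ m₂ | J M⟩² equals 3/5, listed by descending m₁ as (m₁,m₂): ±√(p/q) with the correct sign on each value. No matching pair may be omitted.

(-1/2,1): −√(3/5)

Admissible pairs with m₁+m₂ = M = 1/2: (-1/2,1), (1/2,0)
  (m₁,m₂)=(1/2,0): CG² = 2/5, CG = +√(2/5)
  (m₁,m₂)=(-1/2,1): CG² = 3/5, CG = −√(3/5)   ← matches the target
Pairs with CG² = 3/5: (-1/2,1): −√(3/5)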